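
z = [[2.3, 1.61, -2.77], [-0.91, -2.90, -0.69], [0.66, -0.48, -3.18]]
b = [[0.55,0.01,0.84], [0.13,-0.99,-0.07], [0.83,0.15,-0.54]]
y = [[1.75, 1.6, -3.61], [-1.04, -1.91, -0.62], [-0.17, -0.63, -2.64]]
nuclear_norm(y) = 7.84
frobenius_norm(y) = 5.58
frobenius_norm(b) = 1.74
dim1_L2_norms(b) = [1.0, 1.0, 1.0]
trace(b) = -0.98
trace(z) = -3.78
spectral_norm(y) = 4.80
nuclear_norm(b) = 3.01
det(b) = 1.01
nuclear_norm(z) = 8.86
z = b + y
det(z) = 8.54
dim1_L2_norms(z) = [3.94, 3.12, 3.28]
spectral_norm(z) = 4.83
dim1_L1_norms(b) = [1.4, 1.19, 1.52]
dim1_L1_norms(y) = [6.96, 3.57, 3.44]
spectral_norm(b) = 1.01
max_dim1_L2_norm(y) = 4.32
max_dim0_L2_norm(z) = 4.27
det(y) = 2.72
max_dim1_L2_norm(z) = 3.94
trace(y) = -2.80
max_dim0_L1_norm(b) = 1.51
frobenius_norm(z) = 6.00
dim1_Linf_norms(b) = [0.84, 0.99, 0.83]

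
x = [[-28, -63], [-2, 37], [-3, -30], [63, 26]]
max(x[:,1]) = 37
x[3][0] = 63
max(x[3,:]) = 63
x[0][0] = -28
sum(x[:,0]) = 30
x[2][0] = -3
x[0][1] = -63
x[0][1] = -63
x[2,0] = -3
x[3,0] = 63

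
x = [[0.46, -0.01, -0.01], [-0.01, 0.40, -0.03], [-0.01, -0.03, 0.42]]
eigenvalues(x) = [0.38, 0.46, 0.44]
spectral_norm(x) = 0.46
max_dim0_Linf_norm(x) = 0.46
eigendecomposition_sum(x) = [[0.01,0.05,0.04], [0.05,0.24,0.17], [0.04,0.17,0.13]] + [[0.45,  -0.03,  -0.08], [-0.03,  0.0,  0.01], [-0.08,  0.01,  0.02]] + [[0.00,-0.03,0.04],[-0.03,0.16,-0.21],[0.04,-0.21,0.28]]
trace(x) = 1.28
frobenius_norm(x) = 0.74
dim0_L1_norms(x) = [0.48, 0.44, 0.46]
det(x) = 0.08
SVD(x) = [[-0.98, -0.1, -0.16], [0.07, 0.6, -0.80], [0.18, -0.79, -0.58]] @ diag([0.4625599250862362, 0.4413863631356727, 0.37605371177809094]) @ [[-0.98, 0.07, 0.18], [-0.10, 0.60, -0.79], [-0.16, -0.8, -0.58]]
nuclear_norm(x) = 1.28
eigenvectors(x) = [[-0.16, -0.98, 0.1], [-0.80, 0.07, -0.60], [-0.58, 0.18, 0.79]]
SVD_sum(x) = [[0.45, -0.03, -0.08], [-0.03, 0.00, 0.01], [-0.08, 0.01, 0.02]] + [[0.00, -0.03, 0.04],[-0.03, 0.16, -0.21],[0.04, -0.21, 0.28]] + [[0.01, 0.05, 0.04], [0.05, 0.24, 0.17], [0.04, 0.17, 0.13]]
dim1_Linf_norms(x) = [0.46, 0.4, 0.42]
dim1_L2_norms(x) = [0.46, 0.4, 0.42]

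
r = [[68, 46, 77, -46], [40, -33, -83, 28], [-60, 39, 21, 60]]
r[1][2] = -83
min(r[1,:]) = -83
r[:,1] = [46, -33, 39]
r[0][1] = 46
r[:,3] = [-46, 28, 60]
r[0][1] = 46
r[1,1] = -33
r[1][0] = 40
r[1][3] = 28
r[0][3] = -46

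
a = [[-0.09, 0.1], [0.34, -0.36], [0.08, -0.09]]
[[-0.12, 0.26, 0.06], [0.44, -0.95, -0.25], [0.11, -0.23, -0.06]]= a@[[0.02, -1.38, -1.50],[-1.21, 1.34, -0.72]]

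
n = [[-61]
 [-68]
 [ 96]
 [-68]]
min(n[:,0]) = -68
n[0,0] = -61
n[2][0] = 96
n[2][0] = 96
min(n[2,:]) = 96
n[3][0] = -68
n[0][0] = -61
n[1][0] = -68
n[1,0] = -68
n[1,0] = -68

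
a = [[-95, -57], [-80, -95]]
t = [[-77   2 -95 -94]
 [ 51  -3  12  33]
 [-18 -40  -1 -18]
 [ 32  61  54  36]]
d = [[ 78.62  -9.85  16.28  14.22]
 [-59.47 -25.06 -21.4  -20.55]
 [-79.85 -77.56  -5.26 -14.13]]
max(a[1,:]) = -80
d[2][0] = -79.85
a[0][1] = -57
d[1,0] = -59.47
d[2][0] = -79.85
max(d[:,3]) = 14.22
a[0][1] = -57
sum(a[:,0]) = -175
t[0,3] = -94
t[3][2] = 54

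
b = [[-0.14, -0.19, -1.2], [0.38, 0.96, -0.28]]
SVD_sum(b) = [[-0.04, 0.06, -1.19], [-0.01, 0.02, -0.32]] + [[-0.10, -0.25, -0.01], [0.39, 0.94, 0.04]]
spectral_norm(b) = 1.23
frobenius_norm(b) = 1.62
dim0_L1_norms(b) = [0.52, 1.15, 1.48]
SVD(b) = [[-0.97, -0.26], [-0.26, 0.97]] @ diag([1.2338432877987435, 1.0572278567811135]) @ [[0.03, -0.05, 1.00],[0.38, 0.92, 0.04]]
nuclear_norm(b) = 2.29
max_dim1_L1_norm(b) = 1.62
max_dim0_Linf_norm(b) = 1.2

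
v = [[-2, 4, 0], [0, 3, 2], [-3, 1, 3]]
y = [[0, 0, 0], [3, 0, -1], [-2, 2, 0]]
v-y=[[-2, 4, 0], [-3, 3, 3], [-1, -1, 3]]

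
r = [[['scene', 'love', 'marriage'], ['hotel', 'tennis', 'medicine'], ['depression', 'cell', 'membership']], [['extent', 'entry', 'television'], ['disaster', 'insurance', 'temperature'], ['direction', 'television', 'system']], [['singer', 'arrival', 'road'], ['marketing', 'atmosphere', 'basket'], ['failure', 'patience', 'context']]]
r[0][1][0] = 'hotel'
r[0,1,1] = 'tennis'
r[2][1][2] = 'basket'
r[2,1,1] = 'atmosphere'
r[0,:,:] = [['scene', 'love', 'marriage'], ['hotel', 'tennis', 'medicine'], ['depression', 'cell', 'membership']]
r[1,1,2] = 'temperature'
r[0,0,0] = 'scene'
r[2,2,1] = 'patience'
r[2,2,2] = 'context'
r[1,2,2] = 'system'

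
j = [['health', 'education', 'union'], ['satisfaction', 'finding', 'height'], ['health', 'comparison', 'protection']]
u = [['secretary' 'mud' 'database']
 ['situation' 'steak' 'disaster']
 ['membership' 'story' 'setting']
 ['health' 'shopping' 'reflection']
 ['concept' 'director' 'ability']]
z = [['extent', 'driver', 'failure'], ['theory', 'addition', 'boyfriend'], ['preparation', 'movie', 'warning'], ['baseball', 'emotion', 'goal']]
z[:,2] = ['failure', 'boyfriend', 'warning', 'goal']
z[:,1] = ['driver', 'addition', 'movie', 'emotion']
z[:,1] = ['driver', 'addition', 'movie', 'emotion']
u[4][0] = 'concept'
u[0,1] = 'mud'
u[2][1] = 'story'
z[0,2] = 'failure'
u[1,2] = 'disaster'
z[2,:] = ['preparation', 'movie', 'warning']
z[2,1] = 'movie'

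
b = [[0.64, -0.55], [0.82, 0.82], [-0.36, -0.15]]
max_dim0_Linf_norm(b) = 0.82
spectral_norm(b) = 1.22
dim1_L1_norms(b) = [1.19, 1.64, 0.51]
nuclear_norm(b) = 2.07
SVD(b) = [[-0.15,0.97], [-0.94,-0.19], [0.31,-0.11]] @ diag([1.2222590635448243, 0.8456256746235473]) @ [[-0.8,-0.60], [0.60,-0.8]]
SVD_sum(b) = [[0.14, 0.11], [0.92, 0.69], [-0.30, -0.23]] + [[0.50, -0.66],[-0.1, 0.13],[-0.06, 0.08]]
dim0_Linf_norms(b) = [0.82, 0.82]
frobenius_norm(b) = 1.49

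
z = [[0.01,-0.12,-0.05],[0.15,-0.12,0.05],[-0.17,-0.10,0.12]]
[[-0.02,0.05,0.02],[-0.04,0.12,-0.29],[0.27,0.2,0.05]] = z @ [[-0.79, -0.13, -1.32], [-0.28, -0.79, 0.25], [0.92, 0.82, -1.23]]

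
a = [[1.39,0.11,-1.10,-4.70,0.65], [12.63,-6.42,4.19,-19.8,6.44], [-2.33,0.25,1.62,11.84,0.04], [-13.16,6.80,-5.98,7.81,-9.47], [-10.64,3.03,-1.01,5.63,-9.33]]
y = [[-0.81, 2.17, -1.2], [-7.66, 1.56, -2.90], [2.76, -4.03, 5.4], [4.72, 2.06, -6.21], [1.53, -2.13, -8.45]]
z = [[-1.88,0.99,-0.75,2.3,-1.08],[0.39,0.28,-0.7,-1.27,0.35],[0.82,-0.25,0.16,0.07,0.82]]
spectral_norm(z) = 3.63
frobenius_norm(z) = 3.93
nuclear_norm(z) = 5.69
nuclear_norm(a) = 53.25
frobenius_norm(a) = 38.39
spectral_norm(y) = 12.39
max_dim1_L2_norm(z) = 3.4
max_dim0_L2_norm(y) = 12.21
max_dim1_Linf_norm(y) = 8.45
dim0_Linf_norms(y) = [7.66, 4.03, 8.45]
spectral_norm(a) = 35.91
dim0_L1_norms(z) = [3.09, 1.52, 1.61, 3.64, 2.25]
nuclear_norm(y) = 26.96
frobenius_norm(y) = 16.51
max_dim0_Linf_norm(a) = 19.8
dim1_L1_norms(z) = [7.0, 2.99, 2.12]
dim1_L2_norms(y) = [2.61, 8.34, 7.28, 8.07, 8.85]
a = y @ z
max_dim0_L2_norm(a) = 25.44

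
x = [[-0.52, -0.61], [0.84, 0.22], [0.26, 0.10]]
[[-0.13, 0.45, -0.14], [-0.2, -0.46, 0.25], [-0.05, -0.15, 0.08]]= x@[[-0.38, -0.45, 0.31], [0.53, -0.36, -0.03]]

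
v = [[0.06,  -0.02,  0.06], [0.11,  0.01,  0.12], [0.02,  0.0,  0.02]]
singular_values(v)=[0.19, 0.02, 0.0]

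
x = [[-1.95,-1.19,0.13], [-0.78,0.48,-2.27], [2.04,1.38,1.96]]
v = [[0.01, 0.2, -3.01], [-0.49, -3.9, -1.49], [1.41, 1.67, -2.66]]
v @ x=[[-6.32, -4.07, -6.35], [0.96, -3.35, 5.87], [-9.48, -4.55, -8.82]]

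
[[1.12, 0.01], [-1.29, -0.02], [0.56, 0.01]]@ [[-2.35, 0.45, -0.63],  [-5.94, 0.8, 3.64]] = [[-2.69, 0.51, -0.67], [3.15, -0.60, 0.74], [-1.38, 0.26, -0.32]]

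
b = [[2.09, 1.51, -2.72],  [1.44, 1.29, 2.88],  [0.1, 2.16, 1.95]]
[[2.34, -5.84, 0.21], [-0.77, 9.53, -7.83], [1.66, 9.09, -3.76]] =b @ [[-0.57, -0.46, -1.97], [1.31, 1.74, -0.14], [-0.57, 2.76, -1.67]]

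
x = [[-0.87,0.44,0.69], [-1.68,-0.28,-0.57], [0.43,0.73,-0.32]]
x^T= [[-0.87, -1.68, 0.43], [0.44, -0.28, 0.73], [0.69, -0.57, -0.32]]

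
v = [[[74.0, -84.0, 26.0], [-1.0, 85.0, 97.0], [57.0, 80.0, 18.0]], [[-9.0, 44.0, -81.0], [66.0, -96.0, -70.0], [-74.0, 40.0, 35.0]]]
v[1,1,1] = -96.0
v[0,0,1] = -84.0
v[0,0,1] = -84.0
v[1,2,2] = 35.0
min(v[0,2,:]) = 18.0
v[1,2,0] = -74.0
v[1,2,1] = 40.0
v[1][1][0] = 66.0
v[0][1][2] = 97.0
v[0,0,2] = 26.0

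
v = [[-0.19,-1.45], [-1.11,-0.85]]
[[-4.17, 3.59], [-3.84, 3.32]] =v @[[1.40,-1.21],[2.69,-2.32]]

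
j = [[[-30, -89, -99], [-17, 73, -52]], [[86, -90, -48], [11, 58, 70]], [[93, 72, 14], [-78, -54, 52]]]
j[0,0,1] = -89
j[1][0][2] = -48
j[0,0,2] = -99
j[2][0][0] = 93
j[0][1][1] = 73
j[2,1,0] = -78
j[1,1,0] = 11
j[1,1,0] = 11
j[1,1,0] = 11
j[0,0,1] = -89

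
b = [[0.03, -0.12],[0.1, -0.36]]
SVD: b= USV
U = [[-0.31,-0.95], [-0.95,0.31]]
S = [0.39, 0.0]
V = [[-0.27, 0.96], [0.96, 0.27]]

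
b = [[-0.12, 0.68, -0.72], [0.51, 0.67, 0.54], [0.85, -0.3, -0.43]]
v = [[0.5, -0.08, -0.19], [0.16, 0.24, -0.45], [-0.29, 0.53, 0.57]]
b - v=[[-0.62, 0.76, -0.53],  [0.35, 0.43, 0.99],  [1.14, -0.83, -1.00]]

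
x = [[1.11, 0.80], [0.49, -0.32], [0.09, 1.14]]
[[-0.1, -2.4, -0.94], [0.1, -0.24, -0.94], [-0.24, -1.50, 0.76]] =x@[[0.07, -1.29, -1.41], [-0.22, -1.21, 0.78]]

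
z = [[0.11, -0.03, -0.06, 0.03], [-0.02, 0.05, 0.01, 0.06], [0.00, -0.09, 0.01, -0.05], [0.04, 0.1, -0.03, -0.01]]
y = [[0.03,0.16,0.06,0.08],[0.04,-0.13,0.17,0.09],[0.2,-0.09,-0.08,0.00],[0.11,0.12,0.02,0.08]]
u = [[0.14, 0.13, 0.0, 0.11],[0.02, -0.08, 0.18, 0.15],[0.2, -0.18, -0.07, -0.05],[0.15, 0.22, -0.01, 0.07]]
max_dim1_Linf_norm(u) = 0.22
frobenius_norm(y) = 0.42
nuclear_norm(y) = 0.74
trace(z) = 0.16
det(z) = -0.00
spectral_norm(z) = 0.15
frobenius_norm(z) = 0.22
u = y + z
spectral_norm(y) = 0.26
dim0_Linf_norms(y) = [0.2, 0.16, 0.17, 0.09]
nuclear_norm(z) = 0.36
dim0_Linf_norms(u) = [0.2, 0.22, 0.18, 0.15]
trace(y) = -0.10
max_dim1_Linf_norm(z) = 0.11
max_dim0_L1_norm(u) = 0.61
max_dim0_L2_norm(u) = 0.32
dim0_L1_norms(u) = [0.51, 0.61, 0.26, 0.38]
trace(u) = 0.06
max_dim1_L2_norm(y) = 0.24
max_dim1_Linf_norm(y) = 0.2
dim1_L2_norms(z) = [0.13, 0.08, 0.1, 0.11]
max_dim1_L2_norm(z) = 0.13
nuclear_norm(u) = 0.91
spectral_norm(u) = 0.35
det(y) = 0.00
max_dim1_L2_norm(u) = 0.28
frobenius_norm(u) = 0.52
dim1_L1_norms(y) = [0.33, 0.43, 0.37, 0.33]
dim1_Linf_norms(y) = [0.16, 0.17, 0.2, 0.12]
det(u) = -0.00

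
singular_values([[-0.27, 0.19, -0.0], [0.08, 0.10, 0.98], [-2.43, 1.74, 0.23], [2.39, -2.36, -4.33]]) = [5.93, 2.22, 0.0]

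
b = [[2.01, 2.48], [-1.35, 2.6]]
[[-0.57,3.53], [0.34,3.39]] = b @ [[-0.27, 0.09], [-0.01, 1.35]]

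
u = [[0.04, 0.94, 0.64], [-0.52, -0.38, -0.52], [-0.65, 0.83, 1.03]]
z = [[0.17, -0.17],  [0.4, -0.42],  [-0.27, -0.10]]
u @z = [[0.21,  -0.47], [-0.10,  0.3], [-0.06,  -0.34]]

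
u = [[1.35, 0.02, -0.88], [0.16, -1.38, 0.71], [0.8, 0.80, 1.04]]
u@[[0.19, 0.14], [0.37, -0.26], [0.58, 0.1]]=[[-0.25, 0.10], [-0.07, 0.45], [1.05, 0.01]]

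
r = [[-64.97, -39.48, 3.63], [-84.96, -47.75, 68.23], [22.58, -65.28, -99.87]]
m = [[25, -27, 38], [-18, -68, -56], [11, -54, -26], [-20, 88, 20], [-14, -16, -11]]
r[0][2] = 3.63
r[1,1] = -47.75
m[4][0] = -14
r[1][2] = 68.23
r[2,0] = 22.58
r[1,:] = [-84.96, -47.75, 68.23]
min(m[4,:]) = -16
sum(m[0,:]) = 36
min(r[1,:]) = -84.96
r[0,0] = -64.97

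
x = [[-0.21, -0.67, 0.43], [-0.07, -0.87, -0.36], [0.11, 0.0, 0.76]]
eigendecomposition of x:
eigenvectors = [[-0.48, 0.99, 0.7],  [0.20, -0.05, 0.71],  [-0.85, -0.11, -0.05]]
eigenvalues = [0.82, -0.23, -0.92]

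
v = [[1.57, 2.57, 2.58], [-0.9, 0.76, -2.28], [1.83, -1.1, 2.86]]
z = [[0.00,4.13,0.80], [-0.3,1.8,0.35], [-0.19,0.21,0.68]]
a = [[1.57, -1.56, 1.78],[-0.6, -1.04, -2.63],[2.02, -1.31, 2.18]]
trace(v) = 5.19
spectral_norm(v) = 5.17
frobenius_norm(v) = 5.92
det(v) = -5.67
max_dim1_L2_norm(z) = 4.21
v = a + z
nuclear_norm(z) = 5.52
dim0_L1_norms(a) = [4.19, 3.91, 6.59]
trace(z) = 2.48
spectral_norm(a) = 4.68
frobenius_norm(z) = 4.66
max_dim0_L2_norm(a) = 3.85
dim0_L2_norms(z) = [0.36, 4.51, 1.11]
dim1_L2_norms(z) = [4.21, 1.86, 0.74]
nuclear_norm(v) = 8.41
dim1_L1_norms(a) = [4.91, 4.27, 5.51]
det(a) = 2.42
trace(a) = 2.71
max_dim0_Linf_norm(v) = 2.86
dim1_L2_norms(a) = [2.84, 2.89, 3.25]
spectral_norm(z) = 4.60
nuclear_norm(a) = 7.15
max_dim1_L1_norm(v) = 6.72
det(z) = 0.79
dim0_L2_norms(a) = [2.63, 2.29, 3.85]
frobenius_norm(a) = 5.19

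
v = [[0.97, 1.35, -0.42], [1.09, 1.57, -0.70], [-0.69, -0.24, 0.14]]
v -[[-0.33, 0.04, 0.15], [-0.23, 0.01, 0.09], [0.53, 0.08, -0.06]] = [[1.3, 1.31, -0.57], [1.32, 1.56, -0.79], [-1.22, -0.32, 0.20]]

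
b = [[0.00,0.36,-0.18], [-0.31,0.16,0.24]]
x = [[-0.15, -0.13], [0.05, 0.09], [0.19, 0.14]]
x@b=[[0.04, -0.07, -0.0],[-0.03, 0.03, 0.01],[-0.04, 0.09, -0.00]]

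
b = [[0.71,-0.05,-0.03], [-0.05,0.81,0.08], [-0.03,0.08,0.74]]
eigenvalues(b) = [0.88, 0.69, 0.69]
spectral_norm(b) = 0.88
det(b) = 0.42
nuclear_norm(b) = 2.26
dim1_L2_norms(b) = [0.71, 0.82, 0.74]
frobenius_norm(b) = 1.31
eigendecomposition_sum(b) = [[0.09, -0.22, -0.15],[-0.22, 0.56, 0.36],[-0.15, 0.36, 0.23]] + [[0.47, -0.02, 0.32], [-0.02, 0.0, -0.01], [0.32, -0.01, 0.22]] + [[0.15, 0.19, -0.21], [0.19, 0.25, -0.27], [-0.21, -0.27, 0.29]]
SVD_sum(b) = [[0.09, -0.22, -0.15], [-0.22, 0.56, 0.36], [-0.15, 0.36, 0.23]] + [[0.47,  -0.02,  0.32], [-0.02,  0.00,  -0.01], [0.32,  -0.01,  0.22]] + [[0.15, 0.19, -0.21], [0.19, 0.25, -0.27], [-0.21, -0.27, 0.29]]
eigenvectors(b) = [[-0.32, 0.82, -0.47], [0.79, -0.03, -0.61], [0.52, 0.56, 0.64]]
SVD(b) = [[-0.32, -0.82, -0.47],[0.79, 0.03, -0.61],[0.52, -0.56, 0.64]] @ diag([0.8820556189769098, 0.691474832586137, 0.6864695484369536]) @ [[-0.32,0.79,0.52], [-0.82,0.03,-0.56], [-0.47,-0.61,0.64]]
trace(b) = 2.26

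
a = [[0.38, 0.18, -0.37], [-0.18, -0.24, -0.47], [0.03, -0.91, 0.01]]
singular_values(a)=[0.96, 0.61, 0.39]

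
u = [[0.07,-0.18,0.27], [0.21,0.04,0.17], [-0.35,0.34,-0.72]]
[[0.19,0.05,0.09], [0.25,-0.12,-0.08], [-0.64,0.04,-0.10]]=u @ [[0.2, -1.77, -1.23], [0.64, 0.92, 0.44], [1.09, 1.24, 0.94]]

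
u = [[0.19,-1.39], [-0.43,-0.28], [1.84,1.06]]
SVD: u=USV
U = [[0.34, -0.94], [0.22, 0.06], [-0.91, -0.34]]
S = [2.28, 1.24]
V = [[-0.75, -0.66], [-0.66, 0.75]]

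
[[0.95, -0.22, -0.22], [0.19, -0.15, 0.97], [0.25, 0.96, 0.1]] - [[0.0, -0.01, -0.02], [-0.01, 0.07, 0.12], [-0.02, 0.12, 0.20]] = [[0.95, -0.21, -0.2], [0.2, -0.22, 0.85], [0.27, 0.84, -0.10]]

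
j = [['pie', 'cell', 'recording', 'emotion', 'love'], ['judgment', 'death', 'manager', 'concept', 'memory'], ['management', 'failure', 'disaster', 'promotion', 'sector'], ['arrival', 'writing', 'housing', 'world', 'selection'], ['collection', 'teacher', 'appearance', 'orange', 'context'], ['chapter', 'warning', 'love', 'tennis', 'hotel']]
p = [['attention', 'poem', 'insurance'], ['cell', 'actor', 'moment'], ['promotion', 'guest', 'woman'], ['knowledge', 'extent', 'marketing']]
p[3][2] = 'marketing'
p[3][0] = 'knowledge'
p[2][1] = 'guest'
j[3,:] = ['arrival', 'writing', 'housing', 'world', 'selection']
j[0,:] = ['pie', 'cell', 'recording', 'emotion', 'love']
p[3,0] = 'knowledge'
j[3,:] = ['arrival', 'writing', 'housing', 'world', 'selection']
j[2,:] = ['management', 'failure', 'disaster', 'promotion', 'sector']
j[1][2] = 'manager'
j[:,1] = ['cell', 'death', 'failure', 'writing', 'teacher', 'warning']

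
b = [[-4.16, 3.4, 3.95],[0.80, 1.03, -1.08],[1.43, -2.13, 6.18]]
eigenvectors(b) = [[0.98, -0.6, 0.30], [-0.15, -0.78, -0.13], [-0.15, -0.17, 0.95]]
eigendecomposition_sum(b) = [[-4.53, 3.06, 1.85], [0.69, -0.47, -0.28], [0.69, -0.47, -0.28]] + [[0.16,  0.94,  0.08], [0.2,  1.23,  0.11], [0.04,  0.27,  0.02]] + [[0.22, -0.6, 2.02], [-0.1, 0.27, -0.91], [0.69, -1.93, 6.44]]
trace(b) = 3.05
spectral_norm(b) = 7.56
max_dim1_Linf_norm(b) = 6.18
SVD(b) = [[-0.68, 0.73, -0.05], [0.15, 0.07, -0.99], [-0.71, -0.68, -0.16]] @ diag([7.559127232786528, 5.795353919609708, 1.1760392956910433]) @ [[0.26,-0.08,-0.96], [-0.68,0.69,-0.24], [-0.69,-0.72,-0.12]]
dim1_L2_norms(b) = [6.67, 1.69, 6.69]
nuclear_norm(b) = 14.53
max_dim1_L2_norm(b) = 6.69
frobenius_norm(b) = 9.60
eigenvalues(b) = [-5.28, 1.41, 6.93]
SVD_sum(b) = [[-1.32, 0.44, 4.97], [0.3, -0.10, -1.11], [-1.39, 0.46, 5.20]] + [[-2.88, 2.92, -1.02],[-0.29, 0.30, -0.10],[2.69, -2.72, 0.95]] + [[0.04,0.04,0.01], [0.79,0.83,0.14], [0.13,0.14,0.02]]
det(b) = -51.52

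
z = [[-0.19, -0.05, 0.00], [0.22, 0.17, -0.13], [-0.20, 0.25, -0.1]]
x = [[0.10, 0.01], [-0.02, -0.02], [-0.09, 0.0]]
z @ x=[[-0.02, -0.0], [0.03, -0.00], [-0.02, -0.01]]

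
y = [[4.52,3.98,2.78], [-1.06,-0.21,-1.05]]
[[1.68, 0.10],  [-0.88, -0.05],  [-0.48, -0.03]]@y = [[7.49, 6.67, 4.57], [-3.92, -3.49, -2.39], [-2.14, -1.9, -1.30]]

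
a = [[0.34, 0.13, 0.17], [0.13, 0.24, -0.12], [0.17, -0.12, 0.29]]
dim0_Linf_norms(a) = [0.34, 0.24, 0.29]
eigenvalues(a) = [0.01, 0.49, 0.37]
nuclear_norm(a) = 0.87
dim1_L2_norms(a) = [0.4, 0.3, 0.36]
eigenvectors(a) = [[0.54, -0.79, -0.29], [-0.61, -0.12, -0.79], [-0.58, -0.6, 0.55]]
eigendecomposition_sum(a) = [[0.0, -0.00, -0.0],[-0.00, 0.0, 0.0],[-0.00, 0.0, 0.0]] + [[0.31, 0.05, 0.23], [0.05, 0.01, 0.04], [0.23, 0.04, 0.18]] + [[0.03, 0.09, -0.06], [0.09, 0.23, -0.16], [-0.06, -0.16, 0.11]]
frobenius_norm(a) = 0.61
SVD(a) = [[-0.79, -0.29, -0.54], [-0.12, -0.79, 0.61], [-0.60, 0.55, 0.58]] @ diag([0.489314456195471, 0.371740982101891, 0.008944561702638278]) @ [[-0.79,-0.12,-0.60],[-0.29,-0.79,0.55],[-0.54,0.61,0.58]]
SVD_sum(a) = [[0.31, 0.05, 0.23], [0.05, 0.01, 0.04], [0.23, 0.04, 0.18]] + [[0.03, 0.09, -0.06], [0.09, 0.23, -0.16], [-0.06, -0.16, 0.11]] + [[0.0, -0.00, -0.00], [-0.0, 0.0, 0.0], [-0.00, 0.00, 0.00]]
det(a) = 0.00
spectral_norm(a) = 0.49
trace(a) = 0.87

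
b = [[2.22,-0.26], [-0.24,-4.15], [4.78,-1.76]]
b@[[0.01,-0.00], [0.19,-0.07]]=[[-0.03,0.02],[-0.79,0.29],[-0.29,0.12]]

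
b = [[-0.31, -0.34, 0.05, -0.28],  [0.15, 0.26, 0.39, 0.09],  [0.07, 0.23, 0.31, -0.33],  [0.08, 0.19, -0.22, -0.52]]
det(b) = 0.001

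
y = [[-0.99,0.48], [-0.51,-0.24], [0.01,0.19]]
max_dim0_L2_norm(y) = 1.11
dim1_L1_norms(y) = [1.47, 0.75, 0.2]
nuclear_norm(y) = 1.62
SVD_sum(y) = [[-1.03, 0.35], [-0.38, 0.13], [-0.05, 0.02]] + [[0.04, 0.13],  [-0.13, -0.37],  [0.06, 0.17]]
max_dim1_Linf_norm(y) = 0.99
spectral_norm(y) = 1.17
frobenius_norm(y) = 1.25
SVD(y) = [[-0.94, 0.30],[-0.35, -0.86],[-0.04, 0.4]] @ diag([1.1658686697996763, 0.45293514412058355]) @ [[0.95, -0.32], [0.32, 0.95]]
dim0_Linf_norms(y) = [0.99, 0.48]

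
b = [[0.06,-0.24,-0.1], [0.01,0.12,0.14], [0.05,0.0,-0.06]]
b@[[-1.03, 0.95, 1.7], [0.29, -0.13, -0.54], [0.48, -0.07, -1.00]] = [[-0.18,0.1,0.33], [0.09,-0.02,-0.19], [-0.08,0.05,0.15]]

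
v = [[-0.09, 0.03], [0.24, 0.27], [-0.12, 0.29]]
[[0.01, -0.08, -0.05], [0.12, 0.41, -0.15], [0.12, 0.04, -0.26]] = v@[[0.04, 1.06, 0.27], [0.42, 0.56, -0.79]]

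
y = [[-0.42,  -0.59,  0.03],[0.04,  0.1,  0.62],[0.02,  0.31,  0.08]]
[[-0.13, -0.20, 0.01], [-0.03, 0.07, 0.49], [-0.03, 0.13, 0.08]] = y@ [[0.45, -0.11, -0.06],[-0.11, 0.42, 0.06],[-0.06, 0.06, 0.79]]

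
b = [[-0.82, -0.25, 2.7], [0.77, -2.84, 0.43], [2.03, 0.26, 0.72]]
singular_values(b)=[3.15, 2.69, 2.1]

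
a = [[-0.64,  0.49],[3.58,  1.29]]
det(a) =-2.580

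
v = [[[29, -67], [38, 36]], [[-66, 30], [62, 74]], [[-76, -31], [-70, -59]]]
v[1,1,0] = 62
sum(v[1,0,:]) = -36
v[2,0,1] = -31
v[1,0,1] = 30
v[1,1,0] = 62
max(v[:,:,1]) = 74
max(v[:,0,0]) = 29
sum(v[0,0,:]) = -38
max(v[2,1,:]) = -59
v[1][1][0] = 62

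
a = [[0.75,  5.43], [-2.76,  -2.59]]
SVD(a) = [[0.85, -0.53], [-0.53, -0.85]] @ diag([6.335092327963559, 2.059054442256746]) @ [[0.33, 0.94], [0.94, -0.33]]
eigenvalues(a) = [(-0.92+3.49j), (-0.92-3.49j)]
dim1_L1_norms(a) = [6.18, 5.35]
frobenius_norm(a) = 6.66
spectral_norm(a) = 6.34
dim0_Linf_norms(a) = [2.76, 5.43]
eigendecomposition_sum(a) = [[0.37+1.97j, (2.71+0.72j)], [(-1.38-0.36j), (-1.29+1.53j)]] + [[0.37-1.97j, (2.71-0.72j)], [-1.38+0.36j, (-1.29-1.53j)]]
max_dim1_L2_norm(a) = 5.48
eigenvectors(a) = [[0.81+0.00j, 0.81-0.00j], [(-0.25+0.52j), -0.25-0.52j]]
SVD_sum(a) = [[1.78, 5.07], [-1.11, -3.17]] + [[-1.03, 0.36], [-1.65, 0.58]]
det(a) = 13.04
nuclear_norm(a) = 8.39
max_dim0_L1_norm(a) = 8.02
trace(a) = -1.84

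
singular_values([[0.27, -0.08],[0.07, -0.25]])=[0.34, 0.18]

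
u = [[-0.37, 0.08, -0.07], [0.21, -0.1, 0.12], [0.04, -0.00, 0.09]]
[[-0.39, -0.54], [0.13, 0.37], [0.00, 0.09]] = u @ [[1.36, 1.25], [0.9, -0.62], [-0.58, 0.41]]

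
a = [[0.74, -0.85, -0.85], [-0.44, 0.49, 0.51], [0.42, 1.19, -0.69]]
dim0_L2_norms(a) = [0.96, 1.54, 1.21]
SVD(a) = [[-0.85, -0.16, -0.51], [0.5, 0.10, -0.86], [0.19, -0.98, -0.01]] @ diag([1.646039128298143, 1.4302283731415453, 0.0014102384113901891]) @ [[-0.47,0.72,0.51], [-0.40,-0.69,0.6], [-0.79,-0.08,-0.61]]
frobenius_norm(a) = 2.18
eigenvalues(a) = [-0.82, 0.0, 1.36]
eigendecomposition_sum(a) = [[0.20, 0.41, -0.31],  [-0.12, -0.26, 0.19],  [0.49, 1.01, -0.76]] + [[0.00, 0.00, 0.00], [0.00, 0.0, 0.00], [0.0, 0.00, 0.0]] + [[0.54, -1.27, -0.54], [-0.32, 0.75, 0.32], [-0.07, 0.17, 0.07]]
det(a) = -0.00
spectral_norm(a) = 1.65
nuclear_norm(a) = 3.08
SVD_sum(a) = [[0.65, -1.00, -0.72], [-0.38, 0.59, 0.42], [-0.14, 0.22, 0.16]] + [[0.09, 0.15, -0.14], [-0.06, -0.1, 0.09], [0.56, 0.97, -0.85]] + [[0.00,  0.0,  0.00], [0.00,  0.0,  0.00], [0.00,  0.00,  0.0]]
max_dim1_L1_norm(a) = 2.44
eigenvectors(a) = [[-0.37,0.79,-0.86],  [0.23,0.08,0.50],  [-0.9,0.61,0.12]]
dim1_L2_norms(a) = [1.41, 0.83, 1.44]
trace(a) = 0.54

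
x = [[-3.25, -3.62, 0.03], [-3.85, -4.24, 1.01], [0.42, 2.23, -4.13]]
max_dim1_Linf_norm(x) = 4.24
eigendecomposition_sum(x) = [[-2.84,  -3.34,  0.91], [-3.64,  -4.29,  1.17], [2.46,  2.89,  -0.79]] + [[0.10, -0.09, -0.02], [-0.1, 0.09, 0.02], [-0.04, 0.04, 0.01]] + [[-0.51, -0.18, -0.86],[-0.11, -0.04, -0.18],[-2.00, -0.70, -3.35]]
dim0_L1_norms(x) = [7.52, 10.09, 5.17]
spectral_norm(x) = 8.04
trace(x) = -11.62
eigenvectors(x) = [[0.54,0.69,0.25], [0.70,-0.66,0.05], [-0.47,-0.27,0.97]]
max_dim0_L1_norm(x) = 10.09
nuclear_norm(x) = 12.12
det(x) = 6.23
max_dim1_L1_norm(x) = 9.1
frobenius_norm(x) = 8.93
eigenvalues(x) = [-7.92, 0.2, -3.9]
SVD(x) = [[-0.58, -0.36, 0.73], [-0.72, -0.20, -0.67], [0.39, -0.91, -0.14]] @ diag([8.037882372805488, 3.8790126173529726, 0.1997700562127535]) @ [[0.60, 0.75, -0.29], [0.4, 0.03, 0.91], [0.69, -0.66, -0.28]]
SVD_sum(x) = [[-2.78, -3.48, 1.36],  [-3.44, -4.3, 1.68],  [1.87, 2.33, -0.91]] + [[-0.57,-0.05,-1.29], [-0.31,-0.03,-0.71], [-1.43,-0.12,-3.23]] + [[0.10, -0.10, -0.04], [-0.09, 0.09, 0.04], [-0.02, 0.02, 0.01]]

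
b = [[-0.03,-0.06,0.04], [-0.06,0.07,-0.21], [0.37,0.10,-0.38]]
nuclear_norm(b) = 0.80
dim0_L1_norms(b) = [0.46, 0.23, 0.63]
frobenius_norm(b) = 0.59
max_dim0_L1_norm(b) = 0.63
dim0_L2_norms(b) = [0.38, 0.14, 0.44]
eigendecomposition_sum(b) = [[-0.02, -0.01, 0.01], [0.27, 0.09, -0.21], [0.53, 0.18, -0.41]] + [[-0.06, -0.03, 0.01], [-0.21, -0.09, 0.04], [-0.17, -0.07, 0.03]] + [[0.05, -0.03, 0.02], [-0.12, 0.07, -0.04], [0.01, -0.01, 0.00]]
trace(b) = -0.34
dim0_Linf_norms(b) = [0.37, 0.1, 0.38]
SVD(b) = [[-0.11,0.07,0.99],[0.25,-0.96,0.1],[0.96,0.25,0.09]] @ diag([0.5580675507644473, 0.19085350533713447, 0.04621199286223768]) @ [[0.62, 0.22, -0.76], [0.78, -0.24, 0.57], [-0.06, -0.95, -0.32]]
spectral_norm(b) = 0.56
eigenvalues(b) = [-0.34, -0.12, 0.12]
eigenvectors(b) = [[-0.03, -0.23, -0.39], [0.45, -0.75, 0.91], [0.89, -0.62, -0.11]]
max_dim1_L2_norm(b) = 0.54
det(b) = 0.00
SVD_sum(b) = [[-0.04,-0.01,0.05], [0.08,0.03,-0.1], [0.33,0.12,-0.41]] + [[0.01, -0.00, 0.01],[-0.14, 0.04, -0.11],[0.04, -0.01, 0.03]] + [[-0.0,-0.04,-0.01],[-0.00,-0.0,-0.0],[-0.00,-0.0,-0.00]]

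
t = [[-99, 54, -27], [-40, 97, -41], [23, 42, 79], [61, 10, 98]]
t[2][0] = 23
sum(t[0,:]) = -72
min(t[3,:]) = 10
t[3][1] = 10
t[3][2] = 98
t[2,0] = 23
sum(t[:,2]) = 109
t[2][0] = 23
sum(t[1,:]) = 16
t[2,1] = 42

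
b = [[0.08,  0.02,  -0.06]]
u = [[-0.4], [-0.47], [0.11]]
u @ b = [[-0.03, -0.01, 0.02], [-0.04, -0.01, 0.03], [0.01, 0.00, -0.01]]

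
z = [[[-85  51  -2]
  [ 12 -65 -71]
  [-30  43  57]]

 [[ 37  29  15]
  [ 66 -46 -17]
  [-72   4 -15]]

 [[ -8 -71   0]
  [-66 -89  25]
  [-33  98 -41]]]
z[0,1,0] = 12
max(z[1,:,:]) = 66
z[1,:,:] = [[37, 29, 15], [66, -46, -17], [-72, 4, -15]]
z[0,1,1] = -65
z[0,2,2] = 57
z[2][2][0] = -33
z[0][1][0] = 12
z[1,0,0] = 37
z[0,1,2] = -71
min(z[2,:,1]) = -89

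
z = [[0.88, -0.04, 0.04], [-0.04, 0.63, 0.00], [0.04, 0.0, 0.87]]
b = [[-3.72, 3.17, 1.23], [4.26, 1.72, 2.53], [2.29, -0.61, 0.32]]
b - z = [[-4.60, 3.21, 1.19],[4.3, 1.09, 2.53],[2.25, -0.61, -0.55]]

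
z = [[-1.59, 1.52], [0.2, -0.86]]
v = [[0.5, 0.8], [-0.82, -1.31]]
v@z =[[-0.64, 0.07],[1.04, -0.12]]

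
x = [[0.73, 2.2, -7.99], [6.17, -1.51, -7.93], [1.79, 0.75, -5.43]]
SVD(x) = [[-0.56, 0.72, -0.41], [-0.71, -0.67, -0.2], [-0.42, 0.18, 0.89]] @ diag([13.616978233656832, 4.5019398377047155, 0.0940291540070045]) @ [[-0.41, -0.04, 0.91], [-0.73, 0.61, -0.31], [0.54, 0.79, 0.27]]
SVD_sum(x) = [[3.13,  0.27,  -6.99], [3.96,  0.34,  -8.85], [2.33,  0.20,  -5.21]] + [[-2.38,  1.96,  -0.99], [2.22,  -1.83,  0.92], [-0.59,  0.48,  -0.24]] + [[-0.02, -0.03, -0.01], [-0.01, -0.02, -0.01], [0.05, 0.07, 0.02]]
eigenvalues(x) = [(-1+0.6j), (-1-0.6j), (-4.2+0j)]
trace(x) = -6.21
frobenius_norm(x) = 14.34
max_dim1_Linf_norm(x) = 7.99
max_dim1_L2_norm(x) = 10.16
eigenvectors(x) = [[(-0.49-0.04j), (-0.49+0.04j), 0.37+0.00j], [-0.80+0.00j, (-0.8-0j), -0.93+0.00j], [(-0.33+0.03j), -0.33-0.03j, -0.03+0.00j]]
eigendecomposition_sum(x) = [[(0.89+2.33j),(0.45+1.1j),(-3.19-5.74j)], [1.77+3.66j,(0.88+1.72j),(-5.99-8.87j)], [0.86+1.45j,0.42+0.68j,(-2.77-3.45j)]] + [[(0.89-2.33j), (0.45-1.1j), -3.19+5.74j], [(1.77-3.66j), (0.88-1.72j), (-5.99+8.87j)], [0.86-1.45j, 0.42-0.68j, (-2.77+3.45j)]] + [[(-1.05+0j), 1.31+0.00j, -1.61-0.00j], [2.63-0.00j, -3.27-0.00j, (4.04+0j)], [(0.08-0j), (-0.09-0j), (0.12+0j)]]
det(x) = -5.76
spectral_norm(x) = 13.62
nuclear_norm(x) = 18.21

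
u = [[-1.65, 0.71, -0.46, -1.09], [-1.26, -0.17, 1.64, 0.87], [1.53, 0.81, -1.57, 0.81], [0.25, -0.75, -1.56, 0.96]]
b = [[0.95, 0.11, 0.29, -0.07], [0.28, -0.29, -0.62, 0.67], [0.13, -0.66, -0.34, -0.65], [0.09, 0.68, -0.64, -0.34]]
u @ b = [[-1.53, -0.82, -0.06, 1.26],  [-0.95, -0.58, -1.37, -1.39],  [1.55, 1.52, -0.04, 1.18],  [-0.09, 1.93, 0.45, 0.17]]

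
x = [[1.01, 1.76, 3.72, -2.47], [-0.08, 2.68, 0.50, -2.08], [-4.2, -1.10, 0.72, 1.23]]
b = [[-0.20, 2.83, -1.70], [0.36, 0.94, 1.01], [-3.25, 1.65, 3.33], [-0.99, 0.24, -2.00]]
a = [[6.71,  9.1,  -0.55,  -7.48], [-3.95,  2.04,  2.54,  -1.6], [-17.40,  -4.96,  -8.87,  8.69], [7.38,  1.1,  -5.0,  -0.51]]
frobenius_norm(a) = 27.85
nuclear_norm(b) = 10.62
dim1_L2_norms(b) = [3.31, 1.43, 4.94, 2.24]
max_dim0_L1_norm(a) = 35.44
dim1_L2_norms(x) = [4.9, 3.43, 4.57]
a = b @ x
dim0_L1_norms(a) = [35.44, 17.2, 16.96, 18.28]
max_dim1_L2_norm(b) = 4.94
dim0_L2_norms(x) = [4.32, 3.39, 3.82, 3.46]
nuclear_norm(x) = 12.19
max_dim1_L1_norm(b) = 8.23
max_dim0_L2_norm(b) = 4.36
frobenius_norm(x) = 7.53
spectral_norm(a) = 25.00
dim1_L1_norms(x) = [8.96, 5.34, 7.25]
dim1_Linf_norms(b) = [2.83, 1.01, 3.33, 2.0]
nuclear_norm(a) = 42.32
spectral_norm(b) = 5.06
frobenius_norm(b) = 6.51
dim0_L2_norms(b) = [3.42, 3.42, 4.36]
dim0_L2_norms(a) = [20.44, 10.62, 10.51, 11.59]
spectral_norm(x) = 5.96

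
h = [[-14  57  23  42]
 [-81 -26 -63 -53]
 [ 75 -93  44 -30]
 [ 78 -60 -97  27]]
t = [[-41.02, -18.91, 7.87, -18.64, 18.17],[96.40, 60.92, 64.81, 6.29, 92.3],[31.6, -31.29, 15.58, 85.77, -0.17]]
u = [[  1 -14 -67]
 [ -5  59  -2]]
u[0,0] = 1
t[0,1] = -18.91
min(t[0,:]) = -41.02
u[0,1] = -14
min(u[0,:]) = -67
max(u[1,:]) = 59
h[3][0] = 78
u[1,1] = 59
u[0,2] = -67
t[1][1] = 60.92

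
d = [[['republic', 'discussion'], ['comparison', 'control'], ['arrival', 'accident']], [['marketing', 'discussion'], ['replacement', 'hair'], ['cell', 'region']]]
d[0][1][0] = 'comparison'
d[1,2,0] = 'cell'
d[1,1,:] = ['replacement', 'hair']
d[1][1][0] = 'replacement'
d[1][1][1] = 'hair'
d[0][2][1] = 'accident'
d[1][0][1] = 'discussion'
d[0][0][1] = 'discussion'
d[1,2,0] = 'cell'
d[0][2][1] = 'accident'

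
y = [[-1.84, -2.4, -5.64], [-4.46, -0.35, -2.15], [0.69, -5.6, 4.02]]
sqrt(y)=[[(0.87+1.08j), -0.41+1.22j, (-1.22+0.84j)], [-0.93+0.96j, (1.23+1.09j), -0.41+0.75j], [(0.22+0.45j), -1.25+0.51j, 2.16+0.35j]]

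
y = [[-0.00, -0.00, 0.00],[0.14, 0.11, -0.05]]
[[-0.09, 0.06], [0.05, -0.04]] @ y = [[0.01,0.01,-0.00], [-0.01,-0.00,0.00]]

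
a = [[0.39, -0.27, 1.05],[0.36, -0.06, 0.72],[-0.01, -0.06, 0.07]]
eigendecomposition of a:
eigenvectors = [[(0.72+0j), (0.72-0j), (-0.72+0j)], [0.57-0.37j, (0.57+0.37j), 0.57+0.00j], [0.02+0.13j, 0.02-0.13j, 0.41+0.00j]]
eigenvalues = [(0.2+0.33j), (0.2-0.33j), 0j]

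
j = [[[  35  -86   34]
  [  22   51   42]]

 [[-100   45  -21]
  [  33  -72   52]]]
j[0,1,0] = 22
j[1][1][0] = 33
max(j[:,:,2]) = 52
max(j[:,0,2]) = 34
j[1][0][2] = -21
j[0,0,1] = -86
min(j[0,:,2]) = 34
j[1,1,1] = -72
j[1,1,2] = 52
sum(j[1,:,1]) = -27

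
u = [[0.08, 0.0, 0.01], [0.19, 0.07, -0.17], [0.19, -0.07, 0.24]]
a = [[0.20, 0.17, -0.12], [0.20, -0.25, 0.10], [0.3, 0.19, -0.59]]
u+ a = [[0.28, 0.17, -0.11], [0.39, -0.18, -0.07], [0.49, 0.12, -0.35]]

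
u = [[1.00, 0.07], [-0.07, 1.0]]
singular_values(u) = [1.0, 1.0]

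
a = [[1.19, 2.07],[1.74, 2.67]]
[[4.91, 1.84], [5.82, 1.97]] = a@ [[-2.55, -1.97], [3.84, 2.02]]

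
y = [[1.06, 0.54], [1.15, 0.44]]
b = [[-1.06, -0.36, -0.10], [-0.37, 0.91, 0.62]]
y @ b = [[-1.32, 0.11, 0.23],[-1.38, -0.01, 0.16]]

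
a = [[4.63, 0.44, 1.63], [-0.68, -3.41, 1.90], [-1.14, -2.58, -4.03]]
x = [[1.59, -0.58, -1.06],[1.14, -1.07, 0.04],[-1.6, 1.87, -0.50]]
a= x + [[3.04, 1.02, 2.69], [-1.82, -2.34, 1.86], [0.46, -4.45, -3.53]]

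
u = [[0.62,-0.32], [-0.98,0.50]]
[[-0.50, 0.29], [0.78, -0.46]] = u@[[-0.6,0.35], [0.39,-0.23]]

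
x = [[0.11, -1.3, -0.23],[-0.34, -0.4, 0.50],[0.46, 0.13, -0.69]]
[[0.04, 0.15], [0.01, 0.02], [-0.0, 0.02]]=x @ [[-0.10, 0.04], [-0.03, -0.11], [-0.07, -0.02]]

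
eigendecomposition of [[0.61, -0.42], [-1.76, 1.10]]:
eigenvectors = [[-0.54,0.35],[-0.84,-0.94]]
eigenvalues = [-0.04, 1.75]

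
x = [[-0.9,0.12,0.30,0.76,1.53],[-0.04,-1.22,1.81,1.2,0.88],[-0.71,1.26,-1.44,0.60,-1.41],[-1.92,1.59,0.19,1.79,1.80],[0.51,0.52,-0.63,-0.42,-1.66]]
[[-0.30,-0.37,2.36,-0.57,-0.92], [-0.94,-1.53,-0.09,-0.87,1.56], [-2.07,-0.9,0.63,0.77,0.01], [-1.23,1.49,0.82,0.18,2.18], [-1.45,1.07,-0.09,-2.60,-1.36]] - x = [[0.60, -0.49, 2.06, -1.33, -2.45],[-0.9, -0.31, -1.9, -2.07, 0.68],[-1.36, -2.16, 2.07, 0.17, 1.42],[0.69, -0.10, 0.63, -1.61, 0.38],[-1.96, 0.55, 0.54, -2.18, 0.30]]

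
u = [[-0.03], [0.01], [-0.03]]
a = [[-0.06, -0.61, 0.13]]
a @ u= [[-0.01]]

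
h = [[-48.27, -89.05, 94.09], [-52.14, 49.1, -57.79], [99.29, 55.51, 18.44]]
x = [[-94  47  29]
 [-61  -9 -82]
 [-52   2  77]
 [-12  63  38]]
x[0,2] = 29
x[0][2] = 29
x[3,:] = [-12, 63, 38]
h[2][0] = 99.29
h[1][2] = -57.79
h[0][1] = -89.05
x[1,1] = -9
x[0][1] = 47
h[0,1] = -89.05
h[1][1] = 49.1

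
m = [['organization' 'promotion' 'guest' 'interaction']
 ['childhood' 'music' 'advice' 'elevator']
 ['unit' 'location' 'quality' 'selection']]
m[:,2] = ['guest', 'advice', 'quality']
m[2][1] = 'location'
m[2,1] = 'location'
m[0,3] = 'interaction'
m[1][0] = 'childhood'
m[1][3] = 'elevator'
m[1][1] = 'music'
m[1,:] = ['childhood', 'music', 'advice', 'elevator']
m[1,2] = 'advice'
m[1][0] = 'childhood'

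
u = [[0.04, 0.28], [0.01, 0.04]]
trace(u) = 0.08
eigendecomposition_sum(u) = [[0.05, 0.25], [0.01, 0.05]] + [[-0.01, 0.03], [0.0, -0.01]]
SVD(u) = [[-0.99, -0.14], [-0.14, 0.99]] @ diag([0.2858012784032872, 0.004198721596712767]) @ [[-0.14, -0.99], [0.99, -0.14]]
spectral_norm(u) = 0.29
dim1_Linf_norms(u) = [0.28, 0.04]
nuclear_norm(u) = 0.29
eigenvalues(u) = [0.09, -0.01]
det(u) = -0.00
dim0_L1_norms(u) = [0.05, 0.32]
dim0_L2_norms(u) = [0.04, 0.28]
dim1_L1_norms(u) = [0.32, 0.05]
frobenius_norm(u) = 0.29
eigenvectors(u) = [[0.98, -0.98], [0.19, 0.19]]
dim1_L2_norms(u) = [0.28, 0.04]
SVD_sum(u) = [[0.04, 0.28], [0.01, 0.04]] + [[-0.00, 0.00], [0.0, -0.0]]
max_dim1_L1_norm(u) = 0.32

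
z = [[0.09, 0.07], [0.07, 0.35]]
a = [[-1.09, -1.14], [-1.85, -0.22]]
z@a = [[-0.23, -0.12], [-0.72, -0.16]]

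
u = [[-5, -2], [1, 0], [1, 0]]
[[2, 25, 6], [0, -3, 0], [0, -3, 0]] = u @ [[0, -3, 0], [-1, -5, -3]]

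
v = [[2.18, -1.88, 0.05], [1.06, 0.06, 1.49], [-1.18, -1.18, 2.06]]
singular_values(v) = [3.04, 2.74, 1.37]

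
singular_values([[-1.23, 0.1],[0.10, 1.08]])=[1.23, 1.08]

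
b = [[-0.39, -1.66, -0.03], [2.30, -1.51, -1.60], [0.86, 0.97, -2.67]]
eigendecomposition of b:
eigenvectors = [[(-0.25-0.47j), (-0.25+0.47j), 0.52+0.00j], [(-0.73+0j), (-0.73-0j), (0.37+0j)], [-0.35+0.25j, -0.35-0.25j, 0.77+0.00j]]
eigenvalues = [(-1.47+2.03j), (-1.47-2.03j), (-1.63+0j)]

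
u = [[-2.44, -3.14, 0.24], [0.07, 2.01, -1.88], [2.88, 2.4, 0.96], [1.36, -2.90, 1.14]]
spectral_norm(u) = 5.89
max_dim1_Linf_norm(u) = 3.14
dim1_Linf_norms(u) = [3.14, 2.01, 2.88, 2.9]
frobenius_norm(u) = 7.07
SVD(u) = [[-0.67, -0.16, -0.17], [0.34, -0.46, 0.72], [0.57, 0.50, -0.27], [-0.34, 0.71, 0.61]] @ diag([5.892559469267988, 3.7252560044384615, 1.1771196211665815]) @ [[0.48, 0.87, -0.11], [0.75, -0.34, 0.57], [0.46, -0.35, -0.82]]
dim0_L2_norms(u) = [4.01, 5.3, 2.41]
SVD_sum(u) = [[-1.90, -3.42, 0.42], [0.96, 1.72, -0.21], [1.63, 2.93, -0.36], [-0.96, -1.73, 0.21]] + [[-0.45, 0.21, -0.34], [-1.28, 0.59, -0.97], [1.4, -0.64, 1.06], [1.99, -0.92, 1.52]] + [[-0.09, 0.07, 0.16], [0.39, -0.3, -0.7], [-0.14, 0.11, 0.25], [0.33, -0.26, -0.59]]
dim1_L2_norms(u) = [3.98, 2.75, 3.87, 3.4]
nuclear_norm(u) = 10.79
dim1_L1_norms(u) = [5.82, 3.96, 6.24, 5.4]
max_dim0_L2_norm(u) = 5.3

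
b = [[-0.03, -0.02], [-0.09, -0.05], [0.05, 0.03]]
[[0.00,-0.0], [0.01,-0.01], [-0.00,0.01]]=b @ [[-0.08, 0.1], [-0.02, 0.02]]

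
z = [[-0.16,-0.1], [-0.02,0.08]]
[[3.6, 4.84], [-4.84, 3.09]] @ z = [[-0.67, 0.03], [0.71, 0.73]]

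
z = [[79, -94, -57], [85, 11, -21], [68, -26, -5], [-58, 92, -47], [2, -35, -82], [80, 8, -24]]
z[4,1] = -35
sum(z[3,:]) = -13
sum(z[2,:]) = 37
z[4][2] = -82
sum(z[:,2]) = -236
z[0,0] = 79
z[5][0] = 80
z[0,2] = -57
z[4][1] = -35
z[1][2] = -21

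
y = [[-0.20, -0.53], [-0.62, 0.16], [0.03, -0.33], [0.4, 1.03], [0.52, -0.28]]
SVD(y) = [[0.44, 0.02], [0.04, 0.73], [0.24, -0.15], [-0.86, -0.06], [0.08, -0.66]] @ diag([1.2817101894120941, 0.8761386821486732]) @ [[-0.32,-0.95], [-0.95,0.32]]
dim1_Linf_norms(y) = [0.53, 0.62, 0.33, 1.03, 0.52]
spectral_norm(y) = 1.28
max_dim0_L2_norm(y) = 1.25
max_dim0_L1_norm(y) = 2.33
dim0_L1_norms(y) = [1.77, 2.33]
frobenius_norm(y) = 1.55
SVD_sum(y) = [[-0.18,-0.54], [-0.01,-0.04], [-0.1,-0.29], [0.35,1.05], [-0.03,-0.1]] + [[-0.02, 0.01], [-0.61, 0.20], [0.13, -0.04], [0.05, -0.02], [0.55, -0.18]]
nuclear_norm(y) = 2.16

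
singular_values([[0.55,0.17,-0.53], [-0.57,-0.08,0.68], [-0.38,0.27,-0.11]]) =[1.19, 0.46, 0.1]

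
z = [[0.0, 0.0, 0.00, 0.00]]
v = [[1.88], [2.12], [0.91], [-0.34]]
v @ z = [[0.0, 0.0, 0.0, 0.0], [0.0, 0.0, 0.0, 0.00], [0.0, 0.00, 0.00, 0.0], [0.00, 0.00, 0.00, 0.00]]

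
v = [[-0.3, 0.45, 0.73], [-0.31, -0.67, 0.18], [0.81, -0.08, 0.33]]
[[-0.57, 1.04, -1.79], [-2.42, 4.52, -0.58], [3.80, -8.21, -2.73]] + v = [[-0.87,1.49,-1.06], [-2.73,3.85,-0.4], [4.61,-8.29,-2.40]]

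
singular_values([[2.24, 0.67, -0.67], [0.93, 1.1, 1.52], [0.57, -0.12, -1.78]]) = [2.73, 2.51, 0.26]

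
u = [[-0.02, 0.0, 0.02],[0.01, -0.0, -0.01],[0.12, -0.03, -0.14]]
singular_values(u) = [0.19, 0.01, 0.0]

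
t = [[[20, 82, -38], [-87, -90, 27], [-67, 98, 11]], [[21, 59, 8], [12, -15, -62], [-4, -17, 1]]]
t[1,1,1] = -15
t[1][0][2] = 8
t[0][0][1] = 82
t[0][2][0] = -67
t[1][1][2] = -62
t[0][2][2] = 11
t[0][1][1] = -90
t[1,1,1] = -15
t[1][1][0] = 12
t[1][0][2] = 8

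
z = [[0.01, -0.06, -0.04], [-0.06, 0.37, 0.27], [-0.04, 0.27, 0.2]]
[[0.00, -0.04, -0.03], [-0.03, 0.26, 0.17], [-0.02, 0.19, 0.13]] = z @ [[0.26, -0.05, 0.02], [-0.05, 0.68, 0.01], [0.02, 0.01, 0.62]]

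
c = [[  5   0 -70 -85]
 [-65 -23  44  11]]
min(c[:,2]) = -70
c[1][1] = -23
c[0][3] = -85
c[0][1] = 0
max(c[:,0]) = 5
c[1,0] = -65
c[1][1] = -23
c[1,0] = -65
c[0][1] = 0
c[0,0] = 5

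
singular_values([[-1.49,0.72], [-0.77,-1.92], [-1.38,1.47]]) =[2.71, 1.93]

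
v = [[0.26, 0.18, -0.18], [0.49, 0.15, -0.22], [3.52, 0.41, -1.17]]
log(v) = [[10.53, -4.54, -1.44], [15.24, -10.68, -1.01], [55.72, -20.70, -7.45]]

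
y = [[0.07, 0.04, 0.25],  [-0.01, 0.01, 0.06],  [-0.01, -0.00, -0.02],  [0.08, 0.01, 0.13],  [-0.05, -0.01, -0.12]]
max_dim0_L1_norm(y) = 0.58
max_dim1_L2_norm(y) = 0.26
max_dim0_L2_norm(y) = 0.31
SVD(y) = [[-0.79, 0.36, -0.47],[-0.16, 0.60, 0.57],[0.07, 0.07, -0.29],[-0.45, -0.69, 0.06],[0.39, 0.18, -0.60]] @ diag([0.33355422578101357, 0.04892881875617129, 0.006895589804677453]) @ [[-0.33, -0.12, -0.94], [-0.93, 0.24, 0.29], [-0.19, -0.96, 0.19]]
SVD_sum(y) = [[0.09, 0.03, 0.25], [0.02, 0.01, 0.05], [-0.01, -0.0, -0.02], [0.05, 0.02, 0.14], [-0.04, -0.02, -0.12]] + [[-0.02, 0.0, 0.01], [-0.03, 0.01, 0.01], [-0.00, 0.0, 0.00], [0.03, -0.01, -0.01], [-0.01, 0.0, 0.0]] + [[0.00,0.00,-0.0], [-0.0,-0.00,0.00], [0.0,0.0,-0.0], [-0.00,-0.0,0.00], [0.0,0.00,-0.00]]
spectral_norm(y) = 0.33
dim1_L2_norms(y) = [0.26, 0.06, 0.02, 0.15, 0.13]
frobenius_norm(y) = 0.34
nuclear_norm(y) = 0.39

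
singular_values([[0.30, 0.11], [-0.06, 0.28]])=[0.33, 0.28]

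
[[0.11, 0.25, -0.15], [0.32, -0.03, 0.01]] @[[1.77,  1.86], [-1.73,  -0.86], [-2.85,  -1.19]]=[[0.19, 0.17], [0.59, 0.61]]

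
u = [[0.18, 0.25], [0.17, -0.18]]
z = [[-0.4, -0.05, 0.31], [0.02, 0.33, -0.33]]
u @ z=[[-0.07, 0.07, -0.03],[-0.07, -0.07, 0.11]]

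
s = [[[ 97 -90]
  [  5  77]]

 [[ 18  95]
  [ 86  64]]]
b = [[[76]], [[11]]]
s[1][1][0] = 86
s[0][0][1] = -90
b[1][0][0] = 11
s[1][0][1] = 95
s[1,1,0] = 86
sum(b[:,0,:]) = 87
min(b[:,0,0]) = 11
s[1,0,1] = 95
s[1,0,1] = 95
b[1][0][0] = 11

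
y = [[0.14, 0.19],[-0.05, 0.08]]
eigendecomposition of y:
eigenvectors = [[0.89+0.00j, (0.89-0j)],[-0.14+0.43j, -0.14-0.43j]]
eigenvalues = [(0.11+0.09j), (0.11-0.09j)]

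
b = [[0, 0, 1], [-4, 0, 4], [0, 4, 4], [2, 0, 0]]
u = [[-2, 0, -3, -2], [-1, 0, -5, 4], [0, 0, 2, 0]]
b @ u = [[0, 0, 2, 0], [8, 0, 20, 8], [-4, 0, -12, 16], [-4, 0, -6, -4]]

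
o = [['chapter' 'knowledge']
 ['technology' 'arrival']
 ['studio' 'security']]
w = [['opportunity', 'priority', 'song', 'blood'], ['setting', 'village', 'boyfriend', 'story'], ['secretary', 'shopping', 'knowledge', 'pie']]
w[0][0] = 'opportunity'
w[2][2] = 'knowledge'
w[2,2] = 'knowledge'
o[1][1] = 'arrival'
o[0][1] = 'knowledge'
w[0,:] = ['opportunity', 'priority', 'song', 'blood']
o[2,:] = ['studio', 'security']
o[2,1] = 'security'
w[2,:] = ['secretary', 'shopping', 'knowledge', 'pie']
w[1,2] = 'boyfriend'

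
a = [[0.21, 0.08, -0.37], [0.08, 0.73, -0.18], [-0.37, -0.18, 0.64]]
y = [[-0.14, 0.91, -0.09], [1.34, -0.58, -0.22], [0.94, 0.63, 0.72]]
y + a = [[0.07, 0.99, -0.46], [1.42, 0.15, -0.40], [0.57, 0.45, 1.36]]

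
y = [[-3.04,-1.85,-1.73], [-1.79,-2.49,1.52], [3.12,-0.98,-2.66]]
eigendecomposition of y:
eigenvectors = [[(-0.48+0j),0.12+0.44j,0.12-0.44j], [-0.77+0.00j,-0.21-0.44j,-0.21+0.44j], [(0.42+0j),(0.75+0j),(0.75-0j)]]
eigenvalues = [(-4.46+0j), (-1.87+2.4j), (-1.87-2.4j)]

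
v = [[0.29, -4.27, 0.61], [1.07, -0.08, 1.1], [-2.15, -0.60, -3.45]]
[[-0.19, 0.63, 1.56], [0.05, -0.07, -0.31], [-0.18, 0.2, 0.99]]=v@[[0.02, -0.13, -0.27],[0.05, -0.15, -0.39],[0.03, 0.05, -0.05]]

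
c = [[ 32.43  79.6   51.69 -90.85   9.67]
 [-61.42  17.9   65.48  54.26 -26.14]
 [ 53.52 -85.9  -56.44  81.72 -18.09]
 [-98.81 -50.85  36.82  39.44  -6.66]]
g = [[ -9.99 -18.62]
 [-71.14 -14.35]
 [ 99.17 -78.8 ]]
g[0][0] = -9.99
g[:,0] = [-9.99, -71.14, 99.17]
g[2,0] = 99.17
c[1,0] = -61.42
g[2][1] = -78.8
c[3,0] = -98.81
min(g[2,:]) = -78.8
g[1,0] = -71.14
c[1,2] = 65.48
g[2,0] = 99.17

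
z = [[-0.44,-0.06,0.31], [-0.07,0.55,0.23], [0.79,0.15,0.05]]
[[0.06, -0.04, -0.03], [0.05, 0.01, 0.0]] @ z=[[-0.05, -0.03, 0.01], [-0.02, 0.00, 0.02]]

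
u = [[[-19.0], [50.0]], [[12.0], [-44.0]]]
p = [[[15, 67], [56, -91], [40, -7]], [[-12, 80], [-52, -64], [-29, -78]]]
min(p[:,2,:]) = -78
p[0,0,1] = 67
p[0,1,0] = 56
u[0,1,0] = 50.0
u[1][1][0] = -44.0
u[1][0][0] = 12.0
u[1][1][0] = -44.0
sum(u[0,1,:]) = 50.0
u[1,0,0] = 12.0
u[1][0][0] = 12.0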